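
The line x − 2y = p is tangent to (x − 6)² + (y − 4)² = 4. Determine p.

The line touches the circle iff its distance from (6, 4) is 2:
|1·6 − 2·4 − p| / √5 = 2
|p − (−2)| = 2√5.

p = −2 ± 2√5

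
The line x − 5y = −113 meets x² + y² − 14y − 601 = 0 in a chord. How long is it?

From the line, y = (113 + x)/5. Substituting:
26x² + 156x − 10166 = 0  ⟹  x² + 6x − 391 = 0
x = 17 or x = −23, giving (17, 26) and (−23, 18).
|(17, 26) − (−23, 18)| = √((40)² + (8)²) = 8√26.

8√26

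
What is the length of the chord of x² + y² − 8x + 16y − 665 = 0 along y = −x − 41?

Centre (4, −8), r² = 745. Perpendicular distance d from centre to line = |37| / √2 = 37/√2.
Half the chord is √(r² − d²) = √(121/2), so the full chord is 11√2.

11√2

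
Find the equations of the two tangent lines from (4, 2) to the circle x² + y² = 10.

3x − y = 10 and x + 3y = 10

Write the tangent as mx − y + (2 − m·(4)) = 0 and set its distance from the centre to √10:
(−4m − (−2))² = 10(m² + 1)
3m² − 8m − 3 = 0, so m = 3 or m = −1/3.
With m = 3: 3x − y = 10. With m = −1/3: x + 3y = 10.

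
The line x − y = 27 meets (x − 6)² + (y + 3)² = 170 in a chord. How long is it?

Express y = x − 27 and substitute into the circle:
2x² − 60x + 442 = 0  ⟹  x² − 30x + 221 = 0
x = 17 or x = 13, giving (17, −10) and (13, −14).
Chord length = distance between (17, −10) and (13, −14) = √32 = 4√2.

4√2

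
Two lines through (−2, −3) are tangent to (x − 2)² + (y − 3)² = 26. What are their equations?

5x + y = −13 and x − 5y = 13

Let a tangent through (−2, −3) have slope m. Its distance from (2, 3) must equal √26:
[m·(4) − (6)]² = 26(m² + 1)
5m² + 24m − 5 = 0, so m = −5 or m = 1/5.
Through (−2, −3) these give 5x + y = −13 and x − 5y = 13.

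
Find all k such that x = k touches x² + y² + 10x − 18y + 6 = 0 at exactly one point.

Tangency holds when the distance from the centre (−5, 9) to the line equals the radius 10:
|1·(−5) + 0·9 − k| / √1 = 10
|k − (−5)| = 10, so k = 5 or k = −15.

k = −15 or k = 5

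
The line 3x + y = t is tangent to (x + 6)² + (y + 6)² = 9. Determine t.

Tangency holds when the distance from the centre (−6, −6) to the line equals the radius 3:
|3·(−6) + 1·(−6) − t| / √10 = 3
|t − (−24)| = 3√10.

t = −24 ± 3√10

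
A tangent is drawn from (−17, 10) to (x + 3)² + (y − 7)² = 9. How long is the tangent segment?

14

With centre O = (−3, 7), |OP|² = 205 and r² = 9.
The tangent meets the radius at right angles, so tangent² = |PO|² − r² = 205 − 9 = 196.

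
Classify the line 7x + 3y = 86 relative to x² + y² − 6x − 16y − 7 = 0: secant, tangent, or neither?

Centre (3, 8), r² = 80. Distance² from centre to line = (−41)²/58 = 1681/58.
Since d² < r², the line cuts the circle twice.

secant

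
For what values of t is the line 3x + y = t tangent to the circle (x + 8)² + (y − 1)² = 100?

Tangency holds when the distance from the centre (−8, 1) to the line equals the radius 10:
|3·(−8) + 1·1 − t| / √10 = 10
|t − (−23)| = 10√10.

t = −23 ± 10√10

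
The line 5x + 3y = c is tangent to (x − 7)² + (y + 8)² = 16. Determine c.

c = 11 ± 4√34

Tangency holds when the distance from the centre (7, −8) to the line equals the radius 4:
|5·7 + 3·(−8) − c| / √34 = 4
|c − (11)| = 4√34.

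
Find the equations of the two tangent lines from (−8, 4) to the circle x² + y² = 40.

Let a tangent through (−8, 4) have slope m. Its distance from (0, 0) must equal 2√10:
[m·(8) − (−4)]² = 40(m² + 1)
3m² + 8m − 3 = 0, so m = −3 or m = 1/3.
With m = −3: 3x + y = −20. With m = 1/3: x − 3y = −20.

3x + y = −20 and x − 3y = −20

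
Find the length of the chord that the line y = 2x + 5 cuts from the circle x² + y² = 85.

8√5

Express y = 2x + 5 and substitute into the circle:
5x² + 20x − 60 = 0  ⟹  x² + 4x − 12 = 0
x = 2 or x = −6, giving (2, 9) and (−6, −7).
Chord length = distance between (2, 9) and (−6, −7) = √320 = 8√5.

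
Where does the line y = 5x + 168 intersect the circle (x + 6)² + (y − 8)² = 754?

From the line, y = 5x + 168. Substituting:
26x² + 1612x + 24882 = 0  ⟹  x² + 62x + 957 = 0
x = −29 or x = −33, giving (−29, 23) and (−33, 3).

(−33, 3) and (−29, 23)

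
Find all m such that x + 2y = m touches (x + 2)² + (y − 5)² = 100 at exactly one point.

m = 8 ± 10√5

The line touches the circle iff its distance from (−2, 5) is 10:
|1·(−2) + 2·5 − m| / √5 = 10
|m − (8)| = 10√5.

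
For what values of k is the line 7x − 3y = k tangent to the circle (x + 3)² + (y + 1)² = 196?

The line touches the circle iff its distance from (−3, −1) is 14:
|7·(−3) − 3·(−1) − k| / √58 = 14
|k − (−18)| = 14√58.

k = −18 ± 14√58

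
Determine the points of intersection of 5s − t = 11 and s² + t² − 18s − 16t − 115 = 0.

Substitute t = 5s − 11:
26s² − 208s + 182 = 0  ⟹  s² − 8s + 7 = 0
s = 7 or s = 1, giving (7, 24) and (1, −6).

(1, −6) and (7, 24)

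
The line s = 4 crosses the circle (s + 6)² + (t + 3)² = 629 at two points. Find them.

(4, −26) and (4, 20)

The line gives s = 4. Substituting into the circle:
t² + 6t − 520 = 0
t = 20 or t = −26, giving (4, 20) and (4, −26).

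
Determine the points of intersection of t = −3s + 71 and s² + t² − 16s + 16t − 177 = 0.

Express t = −3s + 71 and substitute into the circle:
10s² − 490s + 6000 = 0  ⟹  s² − 49s + 600 = 0
s = 25 or s = 24, giving (25, −4) and (24, −1).

(24, −1) and (25, −4)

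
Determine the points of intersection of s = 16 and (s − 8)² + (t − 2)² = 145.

The line gives s = 16. Substituting into the circle:
t² − 4t − 77 = 0
t = 11 or t = −7, giving (16, 11) and (16, −7).

(16, −7) and (16, 11)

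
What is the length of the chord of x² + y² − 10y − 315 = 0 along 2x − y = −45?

Express y = 2x + 45 and substitute into the circle:
5x² + 160x + 1260 = 0  ⟹  x² + 32x + 252 = 0
x = −14 or x = −18, giving (−14, 17) and (−18, 9).
Chord length = distance between (−14, 17) and (−18, 9) = √80 = 4√5.

4√5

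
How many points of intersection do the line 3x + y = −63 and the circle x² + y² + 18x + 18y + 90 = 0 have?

Centre (−9, −9), r² = 72. Distance² from centre to line = (27)²/10 = 729/10.
Since d² > r², the line lies outside the circle.

0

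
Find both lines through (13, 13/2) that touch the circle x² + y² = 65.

Let a tangent through (13, 13/2) have slope m. Its distance from (0, 0) must equal √65:
(−13m − (−13/2))² = 65(m² + 1)
32m² − 52m − 7 = 0, so m = 7/4 or m = −1/8.
Through (13, 13/2) these give 7x − 4y = 65 and x + 8y = 65.

7x − 4y = 65 and x + 8y = 65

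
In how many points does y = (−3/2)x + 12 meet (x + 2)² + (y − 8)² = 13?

d² = (3·(−2) + 2·8 − (24))²/13 = 196/13; r² = 13.
Since d² > r², the line lies outside the circle.

0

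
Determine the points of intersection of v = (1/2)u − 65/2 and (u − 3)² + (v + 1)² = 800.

(7, −29) and (23, −21)

From the line, v = (−65 + u)/2. Substituting:
5u² − 150u + 805 = 0  ⟹  u² − 30u + 161 = 0
u = 23 or u = 7, giving (23, −21) and (7, −29).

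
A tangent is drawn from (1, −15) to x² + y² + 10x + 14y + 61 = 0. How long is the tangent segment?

With centre O = (−5, −7), |OP|² = 100 and r² = 13.
The tangent meets the radius at right angles, so tangent² = |PO|² − r² = 100 − 13 = 87.

√87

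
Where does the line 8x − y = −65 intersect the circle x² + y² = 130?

From the line, y = 8x + 65. Substituting:
65x² + 1040x + 4095 = 0  ⟹  x² + 16x + 63 = 0
x = −7 or x = −9, giving (−7, 9) and (−9, −7).

(−9, −7) and (−7, 9)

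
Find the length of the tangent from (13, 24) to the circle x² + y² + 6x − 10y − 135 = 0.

Centre (−3, 5), r² = 169. |PO|² = (16)² + (19)² = 617.
Power of the point: PT² = |PO|² − r² = 448, so PT = 8√7.

8√7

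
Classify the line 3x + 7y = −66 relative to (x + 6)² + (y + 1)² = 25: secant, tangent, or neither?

neither

d² = (3·(−6) + 7·(−1) − (−66))²/58 = 1681/58; r² = 25.
Since d² > r², the line lies outside the circle.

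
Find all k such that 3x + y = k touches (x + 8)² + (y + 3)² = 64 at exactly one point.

k = −27 ± 8√10

For a tangent, require d(centre, line) = r = 8.
|3·(−8) + 1·(−3) − k| / √10 = 8
|k − (−27)| = 8√10.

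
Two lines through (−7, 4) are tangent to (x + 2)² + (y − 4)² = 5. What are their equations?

x + 2y = 1 and x − 2y = −15

Let a tangent through (−7, 4) have slope m. Its distance from (−2, 4) must equal √5:
(5m − (0))² = 5(m² + 1)
4m² − 1 = 0, so m = −1/2 or m = 1/2.
Through (−7, 4) these give x + 2y = 1 and x − 2y = −15.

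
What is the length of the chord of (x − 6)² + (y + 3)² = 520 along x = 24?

The distance from (6, −3) to the line is 18, and r² = 520.
Chord = 2√(r² − d²) = 2·√(196) = 28.

28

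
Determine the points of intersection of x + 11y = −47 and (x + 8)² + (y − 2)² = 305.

(−25, −2) and (8, −5)

Express y = (−47 − x)/11 and substitute into the circle:
122x² + 2074x − 24400 = 0  ⟹  x² + 17x − 200 = 0
x = 8 or x = −25, giving (8, −5) and (−25, −2).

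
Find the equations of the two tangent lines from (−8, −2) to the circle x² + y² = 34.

5x − 3y = −34 and 3x + 5y = −34

A line y − (−2) = m(x − (−8)) is tangent when its distance from (0, 0) is √34:
[m·(8) − (2)]² = 34(m² + 1)
15m² − 16m − 15 = 0, so m = 5/3 or m = −3/5.
With m = 5/3: 5x − 3y = −34. With m = −3/5: 3x + 5y = −34.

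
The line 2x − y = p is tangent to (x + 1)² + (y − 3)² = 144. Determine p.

The line touches the circle iff its distance from (−1, 3) is 12:
|2·(−1) − 1·3 − p| / √5 = 12
|p − (−5)| = 12√5.

p = −5 ± 12√5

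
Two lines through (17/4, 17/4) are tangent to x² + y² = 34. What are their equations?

A line y − (17/4) = m(x − (17/4)) is tangent when its distance from (0, 0) is √34:
[m·(−17/4) − (−17/4)]² = 34(m² + 1)
15m² + 34m + 15 = 0, so m = −3/5 or m = −5/3.
With m = −3/5: 3x + 5y = 34. With m = −5/3: 5x + 3y = 34.

3x + 5y = 34 and 5x + 3y = 34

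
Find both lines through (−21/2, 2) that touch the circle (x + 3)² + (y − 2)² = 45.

A line y − (2) = m(x − (−21/2)) is tangent when its distance from (−3, 2) is 3√5:
(15/2m − (0))² = 45(m² + 1)
m² − 4 = 0, so m = 2 or m = −2.
Through (−21/2, 2) these give 2x − y = −23 and 2x + y = −19.

2x − y = −23 and 2x + y = −19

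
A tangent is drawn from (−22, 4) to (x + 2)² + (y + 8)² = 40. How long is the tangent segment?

6√14

The centre is (−2, −8) and r = 2√10. The square of the distance from P to the centre is 400 + 144 = 544.
By the tangent–radius right angle, tangent length = √(|PO|² − r²) = √504 = 6√14.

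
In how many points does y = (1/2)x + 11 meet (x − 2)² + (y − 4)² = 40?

Substituting the line into the circle gives 5x² + 12x + 52 = 0.
Discriminant = (12)² − 4·5·(52) = −896 < 0.
No real roots: the line does not meet the circle.

0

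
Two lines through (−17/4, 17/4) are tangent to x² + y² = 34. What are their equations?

5x − 3y = −34 and 3x − 5y = −34

A line y − (17/4) = m(x − (−17/4)) is tangent when its distance from (0, 0) is √34:
(17/4m − (−17/4))² = 34(m² + 1)
15m² − 34m + 15 = 0, so m = 5/3 or m = 3/5.
With m = 5/3: 5x − 3y = −34. With m = 3/5: 3x − 5y = −34.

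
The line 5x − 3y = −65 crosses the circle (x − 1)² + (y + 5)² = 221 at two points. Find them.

Express y = (65 + 5x)/3 and substitute into the circle:
34x² + 782x + 4420 = 0  ⟹  x² + 23x + 130 = 0
x = −10 or x = −13, giving (−10, 5) and (−13, 0).

(−13, 0) and (−10, 5)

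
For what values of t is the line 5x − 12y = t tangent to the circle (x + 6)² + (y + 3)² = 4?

t = −20 or t = 32

The line touches the circle iff its distance from (−6, −3) is 2:
|5·(−6) − 12·(−3) − t| / √169 = 2
|t − (6)| = 2·13, so t = 32 or t = −20.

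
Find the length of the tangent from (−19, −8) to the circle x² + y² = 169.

Centre (0, 0), r² = 169. |PO|² = (−19)² + (−8)² = 425.
Power of the point: PT² = |PO|² − r² = 256, so PT = 16.

16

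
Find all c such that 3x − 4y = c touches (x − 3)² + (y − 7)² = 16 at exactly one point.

For a tangent, require d(centre, line) = r = 4.
|3·3 − 4·7 − c| / √25 = 4
|c − (−19)| = 4·5, so c = 1 or c = −39.

c = −39 or c = 1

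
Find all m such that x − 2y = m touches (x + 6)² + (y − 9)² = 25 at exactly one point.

m = −24 ± 5√5

The line touches the circle iff its distance from (−6, 9) is 5:
|1·(−6) − 2·9 − m| / √5 = 5
|m − (−24)| = 5√5.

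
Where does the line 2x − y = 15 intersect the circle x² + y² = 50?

(5, −5) and (7, −1)

Substitute y = 2x − 15:
5x² − 60x + 175 = 0  ⟹  x² − 12x + 35 = 0
x = 7 or x = 5, giving (7, −1) and (5, −5).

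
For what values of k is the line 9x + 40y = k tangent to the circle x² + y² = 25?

For a tangent, require d(centre, line) = r = 5.
|9·0 + 40·0 − k| / √1681 = 5
|k| = 5·41, so k = 205 or k = −205.

k = −205 or k = 205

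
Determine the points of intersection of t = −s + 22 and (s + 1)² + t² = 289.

Express t = −s + 22 and substitute into the circle:
2s² − 42s + 196 = 0  ⟹  s² − 21s + 98 = 0
s = 14 or s = 7, giving (14, 8) and (7, 15).

(7, 15) and (14, 8)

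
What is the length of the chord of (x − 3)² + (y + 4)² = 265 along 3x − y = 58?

5√10

Centre (3, −4), r² = 265. Perpendicular distance d from centre to line = |−45| / √10 = 45/√10.
Half the chord is √(r² − d²) = √(125/2), so the full chord is 5√10.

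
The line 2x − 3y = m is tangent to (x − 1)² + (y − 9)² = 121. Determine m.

For a tangent, require d(centre, line) = r = 11.
|2·1 − 3·9 − m| / √13 = 11
|m − (−25)| = 11√13.

m = −25 ± 11√13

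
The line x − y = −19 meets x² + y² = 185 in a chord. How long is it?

3√2

From the line, y = x + 19. Substituting:
2x² + 38x + 176 = 0  ⟹  x² + 19x + 88 = 0
x = −8 or x = −11, giving (−8, 11) and (−11, 8).
|(−8, 11) − (−11, 8)| = √((3)² + (3)²) = 3√2.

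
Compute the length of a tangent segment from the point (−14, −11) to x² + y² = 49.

2√67

The centre is (0, 0) and r = 7. The square of the distance from P to the centre is 196 + 121 = 317.
Power of the point: PT² = |PO|² − r² = 268, so PT = 2√67.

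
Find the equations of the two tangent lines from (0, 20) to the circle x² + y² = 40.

3x − y = −20 and 3x + y = 20

Write the tangent as mx − y + (20 − m·(0)) = 0 and set its distance from the centre to 2√10:
(0m − (−20))² = 40(m² + 1)
m² − 9 = 0, so m = 3 or m = −3.
Through (0, 20) these give 3x − y = −20 and 3x + y = 20.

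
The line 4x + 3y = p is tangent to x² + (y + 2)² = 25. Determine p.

For a tangent, require d(centre, line) = r = 5.
|4·0 + 3·(−2) − p| / √25 = 5
|p − (−6)| = 5·5, so p = 19 or p = −31.

p = −31 or p = 19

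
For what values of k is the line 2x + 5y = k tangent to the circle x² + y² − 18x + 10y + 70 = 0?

For a tangent, require d(centre, line) = r = 6.
|2·9 + 5·(−5) − k| / √29 = 6
|k − (−7)| = 6√29.

k = −7 ± 6√29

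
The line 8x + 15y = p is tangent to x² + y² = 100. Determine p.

p = −170 or p = 170

Tangency holds when the distance from the centre (0, 0) to the line equals the radius 10:
|8·0 + 15·0 − p| / √289 = 10
|p| = 10·17, so p = 170 or p = −170.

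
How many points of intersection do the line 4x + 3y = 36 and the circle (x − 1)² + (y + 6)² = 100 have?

1

Substituting the line into the circle gives 25x² − 450x + 2025 = 0.
Δ = 202500 − 202500 = 0.
A repeated root: the line is tangent.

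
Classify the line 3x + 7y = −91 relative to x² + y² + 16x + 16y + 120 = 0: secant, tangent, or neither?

d² = (3·(−8) + 7·(−8) − (−91))²/58 = 121/58; r² = 8.
Since d² < r², the line cuts the circle twice.

secant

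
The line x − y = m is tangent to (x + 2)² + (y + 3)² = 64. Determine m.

The line touches the circle iff its distance from (−2, −3) is 8:
|1·(−2) − 1·(−3) − m| / √2 = 8
|m − (1)| = 8√2.

m = 1 ± 8√2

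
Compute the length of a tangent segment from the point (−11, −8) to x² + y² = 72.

√113

Centre (0, 0), r² = 72. |PO|² = (−11)² + (−8)² = 185.
Power of the point: PT² = |PO|² − r² = 113, so PT = √113.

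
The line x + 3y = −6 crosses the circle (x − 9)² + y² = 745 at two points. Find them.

(−18, 4) and (33, −13)

Express y = (−6 − x)/3 and substitute into the circle:
10x² − 150x − 5940 = 0  ⟹  x² − 15x − 594 = 0
x = 33 or x = −18, giving (33, −13) and (−18, 4).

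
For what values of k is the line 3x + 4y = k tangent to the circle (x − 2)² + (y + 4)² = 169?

For a tangent, require d(centre, line) = r = 13.
|3·2 + 4·(−4) − k| / √25 = 13
|k − (−10)| = 13·5, so k = 55 or k = −75.

k = −75 or k = 55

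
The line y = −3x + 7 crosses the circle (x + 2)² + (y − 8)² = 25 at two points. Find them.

(−2, 13) and (1, 4)

Express y = −3x + 7 and substitute into the circle:
10x² + 10x − 20 = 0  ⟹  x² + x − 2 = 0
x = 1 or x = −2, giving (1, 4) and (−2, 13).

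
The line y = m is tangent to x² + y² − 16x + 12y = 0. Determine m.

m = −16 or m = 4

Tangency holds when the distance from the centre (8, −6) to the line equals the radius 10:
|0·8 + 1·(−6) − m| / √1 = 10
|m − (−6)| = 10, so m = 4 or m = −16.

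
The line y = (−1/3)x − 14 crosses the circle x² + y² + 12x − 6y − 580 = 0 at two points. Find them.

Express y = (−42 − x)/3 and substitute into the circle:
10x² + 210x − 2700 = 0  ⟹  x² + 21x − 270 = 0
x = 9 or x = −30, giving (9, −17) and (−30, −4).

(−30, −4) and (9, −17)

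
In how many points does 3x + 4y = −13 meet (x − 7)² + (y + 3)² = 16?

Centre (7, −3), r² = 16. Distance² from centre to line = (22)²/25 = 484/25.
Since d² > r², the line lies outside the circle.

0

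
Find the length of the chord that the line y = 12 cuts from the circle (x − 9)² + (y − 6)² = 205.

The distance from (9, 6) to the line is 6, and r² = 205.
Chord = 2√(r² − d²) = 2·√(169) = 26.

26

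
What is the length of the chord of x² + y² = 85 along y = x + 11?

From the line, y = x + 11. Substituting:
2x² + 22x + 36 = 0  ⟹  x² + 11x + 18 = 0
x = −2 or x = −9, giving (−2, 9) and (−9, 2).
Chord length = distance between (−2, 9) and (−9, 2) = √98 = 7√2.

7√2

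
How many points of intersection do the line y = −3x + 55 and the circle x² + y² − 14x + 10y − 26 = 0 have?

0

Substituting the line into the circle gives 10x² − 374x + 3549 = 0.
Discriminant = (−374)² − 4·10·(3549) = −2084 < 0.
No real roots: the line does not meet the circle.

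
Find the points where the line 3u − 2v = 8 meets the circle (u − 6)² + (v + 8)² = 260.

(−8, −16) and (8, 8)

Express v = (−8 + 3u)/2 and substitute into the circle:
13u² − 832 = 0  ⟹  u² − 64 = 0
u = 8 or u = −8, giving (8, 8) and (−8, −16).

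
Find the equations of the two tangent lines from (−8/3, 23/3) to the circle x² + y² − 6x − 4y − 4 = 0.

Write the tangent as mx − y + (23/3 − m·(−8/3)) = 0 and set its distance from the centre to √17:
(17/3m − (−17/3))² = 17(m² + 1)
4m² + 17m + 4 = 0, so m = −4 or m = −1/4.
With m = −4: 4x + y = −3. With m = −1/4: x + 4y = 28.

4x + y = −3 and x + 4y = 28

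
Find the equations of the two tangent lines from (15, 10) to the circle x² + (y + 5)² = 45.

x − 2y = −5 and 2x − y = 20

Write the tangent as mx − y + (10 − m·(15)) = 0 and set its distance from the centre to 3√5:
[m·(−15) − (−15)]² = 45(m² + 1)
2m² − 5m + 2 = 0, so m = 1/2 or m = 2.
Through (15, 10) these give x − 2y = −5 and 2x − y = 20.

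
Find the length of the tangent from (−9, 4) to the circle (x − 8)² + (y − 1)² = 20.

Centre (8, 1), r² = 20. |PO|² = (−17)² + (3)² = 298.
By the tangent–radius right angle, tangent length = √(|PO|² − r²) = √278.

√278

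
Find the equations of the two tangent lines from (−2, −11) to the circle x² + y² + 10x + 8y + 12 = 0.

5x − 2y = 12 and 2x + 5y = −59

Let a tangent through (−2, −11) have slope m. Its distance from (−5, −4) must equal √29:
[m·(−3) − (7)]² = 29(m² + 1)
10m² − 21m − 10 = 0, so m = 5/2 or m = −2/5.
Through (−2, −11) these give 5x − 2y = 12 and 2x + 5y = −59.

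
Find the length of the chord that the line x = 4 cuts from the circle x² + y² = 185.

The line gives x = 4. Substituting into the circle:
y² − 169 = 0
y = 13 or y = −13, giving (4, 13) and (4, −13).
Chord length = distance between (4, 13) and (4, −13) = √676 = 26.

26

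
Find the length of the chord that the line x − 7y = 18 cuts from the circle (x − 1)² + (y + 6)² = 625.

35√2

Substitute y = (−18 + x)/7:
50x² − 50x − 30000 = 0  ⟹  x² − x − 600 = 0
x = 25 or x = −24, giving (25, 1) and (−24, −6).
Chord length = distance between (25, 1) and (−24, −6) = √2450 = 35√2.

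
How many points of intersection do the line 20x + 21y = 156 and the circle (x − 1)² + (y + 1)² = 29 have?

0

Substituting the line into the circle gives 841x² − 7962x + 18981 = 0.
Discriminant = (−7962)² − 4·841·(18981) = −458640 < 0.
No real roots: the line does not meet the circle.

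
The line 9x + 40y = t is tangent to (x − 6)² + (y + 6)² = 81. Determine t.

t = −555 or t = 183

Tangency holds when the distance from the centre (6, −6) to the line equals the radius 9:
|9·6 + 40·(−6) − t| / √1681 = 9
|t − (−186)| = 9·41, so t = 183 or t = −555.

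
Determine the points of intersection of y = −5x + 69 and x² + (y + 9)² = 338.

From the line, y = −5x + 69. Substituting:
26x² − 780x + 5746 = 0  ⟹  x² − 30x + 221 = 0
x = 17 or x = 13, giving (17, −16) and (13, 4).

(13, 4) and (17, −16)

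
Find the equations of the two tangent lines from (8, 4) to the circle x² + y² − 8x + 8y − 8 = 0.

3x + y = 28 and x − 3y = −4

Write the tangent as mx − y + (4 − m·(8)) = 0 and set its distance from the centre to 2√10:
[m·(−4) − (−8)]² = 40(m² + 1)
3m² + 8m − 3 = 0, so m = −3 or m = 1/3.
Through (8, 4) these give 3x + y = 28 and x − 3y = −4.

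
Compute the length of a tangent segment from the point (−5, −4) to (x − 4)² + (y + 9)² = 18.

The centre is (4, −9) and r = 3√2. The square of the distance from P to the centre is 81 + 25 = 106.
Power of the point: PT² = |PO|² − r² = 88, so PT = 2√22.

2√22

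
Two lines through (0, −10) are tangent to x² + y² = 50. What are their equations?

A line y − (−10) = m(x − (0)) is tangent when its distance from (0, 0) is 5√2:
[m·(0) − (10)]² = 50(m² + 1)
m² − 1 = 0, so m = −1 or m = 1.
With m = −1: x + y = −10. With m = 1: x − y = 10.

x + y = −10 and x − y = 10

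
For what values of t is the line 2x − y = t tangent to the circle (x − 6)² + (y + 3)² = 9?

t = 15 ± 3√5

The line touches the circle iff its distance from (6, −3) is 3:
|2·6 − 1·(−3) − t| / √5 = 3
|t − (15)| = 3√5.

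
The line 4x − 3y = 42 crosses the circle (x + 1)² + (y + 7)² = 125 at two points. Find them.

From the line, y = (−42 + 4x)/3. Substituting:
25x² − 150x − 675 = 0  ⟹  x² − 6x − 27 = 0
x = 9 or x = −3, giving (9, −2) and (−3, −18).

(−3, −18) and (9, −2)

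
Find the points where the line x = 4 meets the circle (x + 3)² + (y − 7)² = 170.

The line gives x = 4. Substituting into the circle:
y² − 14y − 72 = 0
y = 18 or y = −4, giving (4, 18) and (4, −4).

(4, −4) and (4, 18)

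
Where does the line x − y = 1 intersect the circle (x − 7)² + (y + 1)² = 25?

Substitute y = x − 1:
2x² − 14x + 24 = 0  ⟹  x² − 7x + 12 = 0
x = 4 or x = 3, giving (4, 3) and (3, 2).

(3, 2) and (4, 3)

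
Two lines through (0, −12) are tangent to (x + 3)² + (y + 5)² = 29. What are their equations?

Write the tangent as mx − y + (−12 − m·(0)) = 0 and set its distance from the centre to √29:
(−3m − (7))² = 29(m² + 1)
10m² − 21m − 10 = 0, so m = 5/2 or m = −2/5.
Through (0, −12) these give 5x − 2y = 24 and 2x + 5y = −60.

5x − 2y = 24 and 2x + 5y = −60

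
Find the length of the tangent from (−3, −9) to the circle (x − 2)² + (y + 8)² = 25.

1

With centre O = (2, −8), |OP|² = 26 and r² = 25.
By the tangent–radius right angle, tangent length = √(|PO|² − r²) = √1 = 1.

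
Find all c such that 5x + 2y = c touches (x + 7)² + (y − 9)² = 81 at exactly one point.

For a tangent, require d(centre, line) = r = 9.
|5·(−7) + 2·9 − c| / √29 = 9
|c − (−17)| = 9√29.

c = −17 ± 9√29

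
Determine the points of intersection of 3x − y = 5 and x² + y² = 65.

Substitute y = 3x − 5:
10x² − 30x − 40 = 0  ⟹  x² − 3x − 4 = 0
x = 4 or x = −1, giving (4, 7) and (−1, −8).

(−1, −8) and (4, 7)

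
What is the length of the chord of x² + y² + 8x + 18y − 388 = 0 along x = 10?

The distance from (−4, −9) to the line is 14, and r² = 485.
Chord = 2√(r² − d²) = 2·√(289) = 34.

34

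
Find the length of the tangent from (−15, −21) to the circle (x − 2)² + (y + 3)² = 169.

2√111

The centre is (2, −3) and r = 13. The square of the distance from P to the centre is 289 + 324 = 613.
Power of the point: PT² = |PO|² − r² = 444, so PT = 2√111.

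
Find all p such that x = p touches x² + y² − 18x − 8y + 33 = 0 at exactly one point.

p = 1 or p = 17

For a tangent, require d(centre, line) = r = 8.
|1·9 + 0·4 − p| / √1 = 8
|p − (9)| = 8, so p = 17 or p = 1.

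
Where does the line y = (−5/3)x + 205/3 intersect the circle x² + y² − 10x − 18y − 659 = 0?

From the line, y = (205 − 5x)/3. Substituting:
34x² − 1870x + 25024 = 0  ⟹  x² − 55x + 736 = 0
x = 32 or x = 23, giving (32, 15) and (23, 30).

(23, 30) and (32, 15)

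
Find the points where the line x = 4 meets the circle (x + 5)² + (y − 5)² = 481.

The line gives x = 4. Substituting into the circle:
y² − 10y − 375 = 0
y = 25 or y = −15, giving (4, 25) and (4, −15).

(4, −15) and (4, 25)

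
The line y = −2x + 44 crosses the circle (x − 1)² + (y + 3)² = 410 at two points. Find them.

Substitute y = −2x + 44:
5x² − 190x + 1800 = 0  ⟹  x² − 38x + 360 = 0
x = 20 or x = 18, giving (20, 4) and (18, 8).

(18, 8) and (20, 4)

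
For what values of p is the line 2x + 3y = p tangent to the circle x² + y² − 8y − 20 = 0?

The line touches the circle iff its distance from (0, 4) is 6:
|2·0 + 3·4 − p| / √13 = 6
|p − (12)| = 6√13.

p = 12 ± 6√13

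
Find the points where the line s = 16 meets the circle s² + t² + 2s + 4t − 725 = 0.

The line gives s = 16. Substituting into the circle:
t² + 4t − 437 = 0
t = 19 or t = −23, giving (16, 19) and (16, −23).

(16, −23) and (16, 19)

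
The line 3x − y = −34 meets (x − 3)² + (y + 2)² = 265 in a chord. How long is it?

Substitute y = 3x + 34:
10x² + 210x + 1040 = 0  ⟹  x² + 21x + 104 = 0
x = −8 or x = −13, giving (−8, 10) and (−13, −5).
Chord length = distance between (−8, 10) and (−13, −5) = √250 = 5√10.

5√10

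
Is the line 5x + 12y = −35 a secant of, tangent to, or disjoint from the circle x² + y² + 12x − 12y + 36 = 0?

secant

Centre (−6, 6), r² = 36. Distance² from centre to line = (77)²/169 = 5929/169.
Since d² < r², the line cuts the circle twice.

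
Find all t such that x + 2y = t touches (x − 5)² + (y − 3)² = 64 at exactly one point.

t = 11 ± 8√5

Tangency holds when the distance from the centre (5, 3) to the line equals the radius 8:
|1·5 + 2·3 − t| / √5 = 8
|t − (11)| = 8√5.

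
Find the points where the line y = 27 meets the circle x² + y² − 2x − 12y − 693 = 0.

Express y = 27 and substitute into the circle:
x² − 2x − 288 = 0
x = 18 or x = −16, giving (18, 27) and (−16, 27).

(−16, 27) and (18, 27)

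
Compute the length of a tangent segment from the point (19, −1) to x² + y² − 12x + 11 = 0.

With centre O = (6, 0), |OP|² = 170 and r² = 25.
The tangent meets the radius at right angles, so tangent² = |PO|² − r² = 170 − 25 = 145.

√145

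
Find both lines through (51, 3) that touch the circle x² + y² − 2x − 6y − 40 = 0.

Let a tangent through (51, 3) have slope m. Its distance from (1, 3) must equal 5√2:
[m·(−50) − (0)]² = 50(m² + 1)
49m² − 1 = 0, so m = −1/7 or m = 1/7.
With m = −1/7: x + 7y = 72. With m = 1/7: x − 7y = 30.

x + 7y = 72 and x − 7y = 30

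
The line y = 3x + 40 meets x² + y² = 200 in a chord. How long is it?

4√10

The distance from (0, 0) to the line is 40/√10, and r² = 200.
Half the chord is √(r² − d²) = √(40), so the full chord is 4√10.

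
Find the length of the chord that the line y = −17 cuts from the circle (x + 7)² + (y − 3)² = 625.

30

The distance from (−7, 3) to the line is 20, and r² = 625.
Half the chord is √(r² − d²) = √(225), so the full chord is 30.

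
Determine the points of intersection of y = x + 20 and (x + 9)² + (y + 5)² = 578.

(−32, −12) and (−2, 18)

Substitute y = x + 20:
2x² + 68x + 128 = 0  ⟹  x² + 34x + 64 = 0
x = −2 or x = −32, giving (−2, 18) and (−32, −12).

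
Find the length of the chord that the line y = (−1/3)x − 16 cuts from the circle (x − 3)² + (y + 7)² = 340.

Substitute y = (−48 − x)/3:
10x² − 2250 = 0  ⟹  x² − 225 = 0
x = 15 or x = −15, giving (15, −21) and (−15, −11).
Chord length = distance between (15, −21) and (−15, −11) = √1000 = 10√10.

10√10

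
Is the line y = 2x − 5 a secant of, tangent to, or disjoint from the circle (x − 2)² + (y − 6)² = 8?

d² = (2·2 − 1·6 − (5))²/5 = 49/5; r² = 8.
Since d² > r², the line lies outside the circle.

disjoint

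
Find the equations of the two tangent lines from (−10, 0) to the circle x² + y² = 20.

A line y − (0) = m(x − (−10)) is tangent when its distance from (0, 0) is 2√5:
(10m − (0))² = 20(m² + 1)
4m² − 1 = 0, so m = −1/2 or m = 1/2.
Through (−10, 0) these give x + 2y = −10 and x − 2y = −10.

x + 2y = −10 and x − 2y = −10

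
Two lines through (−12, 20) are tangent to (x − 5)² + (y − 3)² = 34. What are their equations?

3x + 5y = 64 and 5x + 3y = 0

Let a tangent through (−12, 20) have slope m. Its distance from (5, 3) must equal √34:
[m·(17) − (−17)]² = 34(m² + 1)
15m² + 34m + 15 = 0, so m = −3/5 or m = −5/3.
Through (−12, 20) these give 3x + 5y = 64 and 5x + 3y = 0.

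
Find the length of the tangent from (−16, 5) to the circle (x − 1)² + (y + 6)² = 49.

Centre (1, −6), r² = 49. |PO|² = (−17)² + (11)² = 410.
The tangent meets the radius at right angles, so tangent² = |PO|² − r² = 410 − 49 = 361.

19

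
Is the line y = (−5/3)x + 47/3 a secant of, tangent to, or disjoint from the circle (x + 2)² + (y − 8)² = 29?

Substituting the line into the circle gives 34x² − 194x + 304 = 0.
Δ = 37636 − 41344 = −3708.
No real roots: the line does not meet the circle.

disjoint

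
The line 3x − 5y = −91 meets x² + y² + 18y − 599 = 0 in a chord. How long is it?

4√34

From the line, y = (91 + 3x)/5. Substituting:
34x² + 816x + 1496 = 0  ⟹  x² + 24x + 44 = 0
x = −2 or x = −22, giving (−2, 17) and (−22, 5).
|(−2, 17) − (−22, 5)| = √((20)² + (12)²) = 4√34.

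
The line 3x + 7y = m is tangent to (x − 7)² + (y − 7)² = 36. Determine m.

Tangency holds when the distance from the centre (7, 7) to the line equals the radius 6:
|3·7 + 7·7 − m| / √58 = 6
|m − (70)| = 6√58.

m = 70 ± 6√58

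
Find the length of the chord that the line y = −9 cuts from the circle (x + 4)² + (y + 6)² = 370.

38

From the line, y = −9. Substituting:
x² + 8x − 345 = 0
x = 15 or x = −23, giving (15, −9) and (−23, −9).
|(15, −9) − (−23, −9)| = √((38)² + (0)²) = 38.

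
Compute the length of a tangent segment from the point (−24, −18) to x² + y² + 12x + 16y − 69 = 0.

With centre O = (−6, −8), |OP|² = 424 and r² = 169.
Power of the point: PT² = |PO|² − r² = 255, so PT = √255.

√255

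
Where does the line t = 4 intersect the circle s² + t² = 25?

(−3, 4) and (3, 4)

Express t = 4 and substitute into the circle:
s² − 9 = 0
s = 3 or s = −3, giving (3, 4) and (−3, 4).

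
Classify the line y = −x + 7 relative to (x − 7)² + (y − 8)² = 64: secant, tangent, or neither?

Substituting the line into the circle gives 2x² − 12x − 14 = 0.
Δ = 144 − (−112) = 256.
Two real roots: the line is a secant.

secant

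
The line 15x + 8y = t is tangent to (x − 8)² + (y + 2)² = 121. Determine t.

The line touches the circle iff its distance from (8, −2) is 11:
|15·8 + 8·(−2) − t| / √289 = 11
|t − (104)| = 11·17, so t = 291 or t = −83.

t = −83 or t = 291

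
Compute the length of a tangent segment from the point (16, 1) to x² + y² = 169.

2√22

With centre O = (0, 0), |OP|² = 257 and r² = 169.
The tangent meets the radius at right angles, so tangent² = |PO|² − r² = 257 − 169 = 88.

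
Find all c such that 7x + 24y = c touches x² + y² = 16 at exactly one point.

c = −100 or c = 100

For a tangent, require d(centre, line) = r = 4.
|7·0 + 24·0 − c| / √625 = 4
|c| = 4·25, so c = 100 or c = −100.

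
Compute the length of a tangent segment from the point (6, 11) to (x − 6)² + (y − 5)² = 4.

4√2

With centre O = (6, 5), |OP|² = 36 and r² = 4.
The tangent meets the radius at right angles, so tangent² = |PO|² − r² = 36 − 4 = 32.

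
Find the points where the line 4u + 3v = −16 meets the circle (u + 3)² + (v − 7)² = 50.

Express v = (−16 − 4u)/3 and substitute into the circle:
25u² + 350u + 1000 = 0  ⟹  u² + 14u + 40 = 0
u = −4 or u = −10, giving (−4, 0) and (−10, 8).

(−10, 8) and (−4, 0)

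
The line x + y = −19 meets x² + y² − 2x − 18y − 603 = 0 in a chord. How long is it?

23√2

The distance from (1, 9) to the line is 29/√2, and r² = 685.
Chord = 2√(r² − d²) = 2·√(529/2) = 23√2.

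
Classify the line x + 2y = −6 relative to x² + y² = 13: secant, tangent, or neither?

Substituting the line into the circle gives 5x² + 12x − 16 = 0.
Discriminant = (12)² − 4·5·(−16) = 464 > 0.
Two real roots: the line is a secant.

secant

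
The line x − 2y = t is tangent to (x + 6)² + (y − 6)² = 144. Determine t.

Tangency holds when the distance from the centre (−6, 6) to the line equals the radius 12:
|1·(−6) − 2·6 − t| / √5 = 12
|t − (−18)| = 12√5.

t = −18 ± 12√5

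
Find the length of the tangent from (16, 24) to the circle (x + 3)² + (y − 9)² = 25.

Centre (−3, 9), r² = 25. |PO|² = (19)² + (15)² = 586.
Power of the point: PT² = |PO|² − r² = 561, so PT = √561.

√561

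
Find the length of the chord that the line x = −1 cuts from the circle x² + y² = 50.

14

Centre (0, 0), r² = 50. Perpendicular distance d from centre to line = |1| / √1 = 1.
Chord = 2√(r² − d²) = 2·√(49) = 14.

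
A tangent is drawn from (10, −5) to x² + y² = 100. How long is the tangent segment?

With centre O = (0, 0), |OP|² = 125 and r² = 100.
The tangent meets the radius at right angles, so tangent² = |PO|² − r² = 125 − 100 = 25.

5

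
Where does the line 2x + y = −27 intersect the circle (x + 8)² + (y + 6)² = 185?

(−16, 5) and (−4, −19)

Express y = −2x − 27 and substitute into the circle:
5x² + 100x + 320 = 0  ⟹  x² + 20x + 64 = 0
x = −4 or x = −16, giving (−4, −19) and (−16, 5).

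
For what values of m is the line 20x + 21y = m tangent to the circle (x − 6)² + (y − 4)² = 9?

m = 117 or m = 291

Tangency holds when the distance from the centre (6, 4) to the line equals the radius 3:
|20·6 + 21·4 − m| / √841 = 3
|m − (204)| = 3·29, so m = 291 or m = 117.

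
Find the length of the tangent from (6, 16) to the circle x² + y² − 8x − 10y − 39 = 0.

With centre O = (4, 5), |OP|² = 125 and r² = 80.
The tangent meets the radius at right angles, so tangent² = |PO|² − r² = 125 − 80 = 45.

3√5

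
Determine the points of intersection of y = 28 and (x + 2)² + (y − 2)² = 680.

From the line, y = 28. Substituting:
x² + 4x = 0
x = 0 or x = −4, giving (0, 28) and (−4, 28).

(−4, 28) and (0, 28)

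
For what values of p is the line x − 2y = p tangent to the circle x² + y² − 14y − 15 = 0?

For a tangent, require d(centre, line) = r = 8.
|1·0 − 2·7 − p| / √5 = 8
|p − (−14)| = 8√5.

p = −14 ± 8√5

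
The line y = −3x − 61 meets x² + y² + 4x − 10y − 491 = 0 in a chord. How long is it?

Centre (−2, 5), r² = 520. Perpendicular distance d from centre to line = |60| / √10 = 60/√10.
Half the chord is √(r² − d²) = √(160), so the full chord is 8√10.

8√10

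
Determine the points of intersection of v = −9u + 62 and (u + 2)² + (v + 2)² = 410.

(5, 17) and (9, −19)

Substitute v = −9u + 62:
82u² − 1148u + 3690 = 0  ⟹  u² − 14u + 45 = 0
u = 9 or u = 5, giving (9, −19) and (5, 17).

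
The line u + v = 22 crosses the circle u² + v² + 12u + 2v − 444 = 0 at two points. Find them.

(3, 19) and (14, 8)

From the line, v = −u + 22. Substituting:
2u² − 34u + 84 = 0  ⟹  u² − 17u + 42 = 0
u = 14 or u = 3, giving (14, 8) and (3, 19).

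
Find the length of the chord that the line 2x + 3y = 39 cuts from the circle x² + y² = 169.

4√13

Centre (0, 0), r² = 169. Perpendicular distance d from centre to line = |−39| / √13 = 39/√13.
Chord = 2√(r² − d²) = 2·√(52) = 4√13.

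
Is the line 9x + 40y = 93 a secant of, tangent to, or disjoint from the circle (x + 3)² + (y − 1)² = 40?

secant

Centre (−3, 1), r² = 40. Distance² from centre to line = (−80)²/1681 = 6400/1681.
Since d² < r², the line cuts the circle twice.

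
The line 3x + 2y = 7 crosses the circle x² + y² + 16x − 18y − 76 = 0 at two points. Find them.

From the line, y = (7 − 3x)/2. Substituting:
13x² + 130x − 507 = 0  ⟹  x² + 10x − 39 = 0
x = 3 or x = −13, giving (3, −1) and (−13, 23).

(−13, 23) and (3, −1)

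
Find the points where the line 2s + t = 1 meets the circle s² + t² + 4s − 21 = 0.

(−2, 5) and (2, −3)

From the line, t = −2s + 1. Substituting:
5s² − 20 = 0  ⟹  s² − 4 = 0
s = 2 or s = −2, giving (2, −3) and (−2, 5).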